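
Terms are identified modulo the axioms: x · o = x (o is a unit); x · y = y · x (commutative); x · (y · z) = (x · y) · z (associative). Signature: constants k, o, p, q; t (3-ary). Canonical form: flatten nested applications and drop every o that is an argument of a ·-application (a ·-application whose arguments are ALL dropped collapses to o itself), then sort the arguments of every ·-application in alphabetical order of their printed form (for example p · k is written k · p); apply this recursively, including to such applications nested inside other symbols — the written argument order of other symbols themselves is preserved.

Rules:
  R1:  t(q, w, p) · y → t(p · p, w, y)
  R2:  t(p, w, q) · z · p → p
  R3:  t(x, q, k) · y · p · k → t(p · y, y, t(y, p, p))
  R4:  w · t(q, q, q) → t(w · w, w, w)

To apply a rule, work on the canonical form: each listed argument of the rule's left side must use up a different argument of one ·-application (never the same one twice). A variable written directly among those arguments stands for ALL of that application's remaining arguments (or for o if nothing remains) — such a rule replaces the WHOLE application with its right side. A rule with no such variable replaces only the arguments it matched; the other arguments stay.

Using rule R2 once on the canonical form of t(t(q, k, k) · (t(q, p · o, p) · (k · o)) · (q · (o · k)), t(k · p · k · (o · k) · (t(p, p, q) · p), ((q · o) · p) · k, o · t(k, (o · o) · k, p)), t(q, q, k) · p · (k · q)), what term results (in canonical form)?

Answer: t(k · k · q · t(q, k, k) · t(q, p, p), t(p, k · p · q, t(k, k, p)), k · p · q · t(q, q, k))

Derivation:
Canonical form:  t(k · k · q · t(q, k, k) · t(q, p, p), t(k · k · k · p · p · t(p, p, q), k · p · q, t(k, k, p)), k · p · q · t(q, q, k))
Apply R2:  consuming p, t(p, p, q);  w := p, z := k · k · k · p
The extension variable absorbs all remaining arguments, so the whole application is rewritten.
New term:  t(k · k · q · t(q, k, k) · t(q, p, p), t(p, k · p · q, t(k, k, p)), k · p · q · t(q, q, k))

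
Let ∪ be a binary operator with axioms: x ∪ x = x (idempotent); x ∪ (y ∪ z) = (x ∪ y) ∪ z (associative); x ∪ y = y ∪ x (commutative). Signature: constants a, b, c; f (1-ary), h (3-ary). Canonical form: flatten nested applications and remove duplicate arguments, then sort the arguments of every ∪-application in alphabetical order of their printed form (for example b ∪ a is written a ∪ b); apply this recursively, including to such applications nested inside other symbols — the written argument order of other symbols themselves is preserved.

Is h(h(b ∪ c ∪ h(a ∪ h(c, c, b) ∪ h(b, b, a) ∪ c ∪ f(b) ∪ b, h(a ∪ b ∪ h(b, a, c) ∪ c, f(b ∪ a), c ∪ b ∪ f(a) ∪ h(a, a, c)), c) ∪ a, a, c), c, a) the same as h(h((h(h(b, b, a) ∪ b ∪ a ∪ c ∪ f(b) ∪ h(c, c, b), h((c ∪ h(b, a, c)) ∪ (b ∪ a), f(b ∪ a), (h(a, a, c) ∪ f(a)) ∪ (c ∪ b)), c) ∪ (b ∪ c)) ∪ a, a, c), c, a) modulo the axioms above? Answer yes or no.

Answer: yes — both canonical forms are h(h(a ∪ b ∪ c ∪ h(a ∪ b ∪ c ∪ f(b) ∪ h(b, b, a) ∪ h(c, c, b), h(a ∪ b ∪ c ∪ h(b, a, c), f(a ∪ b), b ∪ c ∪ f(a) ∪ h(a, a, c)), c), a, c), c, a)

Derivation:
Left:  h(h(b ∪ c ∪ h(a ∪ h(c, c, b) ∪ h(b, b, a) ∪ c ∪ f(b) ∪ b, h(a ∪ b ∪ h(b, a, c) ∪ c, f(b ∪ a), c ∪ b ∪ f(a) ∪ h(a, a, c)), c) ∪ a, a, c), c, a)
  Descend into:  b ∪ c ∪ h(a ∪ h(c, c, b) ∪ h(b, b, a) ∪ c ∪ f(b) ∪ b, h(a ∪ b ∪ h(b, a, c) ∪ c, f(b ∪ a), c ∪ b ∪ f(a) ∪ h(a, a, c)), c) ∪ a
  Canonicalize subterm:  h(a ∪ h(c, c, b) ∪ h(b, b, a) ∪ c ∪ f(b) ∪ b, h(a ∪ b ∪ h(b, a, c) ∪ c, f(b ∪ a), c ∪ b ∪ f(a) ∪ h(a, a, c)), c)  →  h(a ∪ b ∪ c ∪ f(b) ∪ h(b, b, a) ∪ h(c, c, b), h(a ∪ b ∪ c ∪ h(b, a, c), f(a ∪ b), b ∪ c ∪ f(a) ∪ h(a, a, c)), c)
  Sort arguments:  a ∪ b ∪ c ∪ h(a ∪ b ∪ c ∪ f(b) ∪ h(b, b, a) ∪ h(c, c, b), h(a ∪ b ∪ c ∪ h(b, a, c), f(a ∪ b), b ∪ c ∪ f(a) ∪ h(a, a, c)), c)
  Put back:  h(h(a ∪ b ∪ c ∪ h(a ∪ b ∪ c ∪ f(b) ∪ h(b, b, a) ∪ h(c, c, b), h(a ∪ b ∪ c ∪ h(b, a, c), f(a ∪ b), b ∪ c ∪ f(a) ∪ h(a, a, c)), c), a, c), c, a)
Right:  h(h((h(h(b, b, a) ∪ b ∪ a ∪ c ∪ f(b) ∪ h(c, c, b), h((c ∪ h(b, a, c)) ∪ (b ∪ a), f(b ∪ a), (h(a, a, c) ∪ f(a)) ∪ (c ∪ b)), c) ∪ (b ∪ c)) ∪ a, a, c), c, a)
  Descend into:  (h(h(b, b, a) ∪ b ∪ a ∪ c ∪ f(b) ∪ h(c, c, b), h((c ∪ h(b, a, c)) ∪ (b ∪ a), f(b ∪ a), (h(a, a, c) ∪ f(a)) ∪ (c ∪ b)), c) ∪ (b ∪ c)) ∪ a
  Merge nested applications:  h(h(b, b, a) ∪ b ∪ a ∪ c ∪ f(b) ∪ h(c, c, b), h((c ∪ h(b, a, c)) ∪ (b ∪ a), f(b ∪ a), (h(a, a, c) ∪ f(a)) ∪ (c ∪ b)), c) ∪ b ∪ c ∪ a
  Canonicalize subterm:  h(h(b, b, a) ∪ b ∪ a ∪ c ∪ f(b) ∪ h(c, c, b), h((c ∪ h(b, a, c)) ∪ (b ∪ a), f(b ∪ a), (h(a, a, c) ∪ f(a)) ∪ (c ∪ b)), c)  →  h(a ∪ b ∪ c ∪ f(b) ∪ h(b, b, a) ∪ h(c, c, b), h(a ∪ b ∪ c ∪ h(b, a, c), f(a ∪ b), b ∪ c ∪ f(a) ∪ h(a, a, c)), c)
  Sort arguments:  a ∪ b ∪ c ∪ h(a ∪ b ∪ c ∪ f(b) ∪ h(b, b, a) ∪ h(c, c, b), h(a ∪ b ∪ c ∪ h(b, a, c), f(a ∪ b), b ∪ c ∪ f(a) ∪ h(a, a, c)), c)
  Put back:  h(h(a ∪ b ∪ c ∪ h(a ∪ b ∪ c ∪ f(b) ∪ h(b, b, a) ∪ h(c, c, b), h(a ∪ b ∪ c ∪ h(b, a, c), f(a ∪ b), b ∪ c ∪ f(a) ∪ h(a, a, c)), c), a, c), c, a)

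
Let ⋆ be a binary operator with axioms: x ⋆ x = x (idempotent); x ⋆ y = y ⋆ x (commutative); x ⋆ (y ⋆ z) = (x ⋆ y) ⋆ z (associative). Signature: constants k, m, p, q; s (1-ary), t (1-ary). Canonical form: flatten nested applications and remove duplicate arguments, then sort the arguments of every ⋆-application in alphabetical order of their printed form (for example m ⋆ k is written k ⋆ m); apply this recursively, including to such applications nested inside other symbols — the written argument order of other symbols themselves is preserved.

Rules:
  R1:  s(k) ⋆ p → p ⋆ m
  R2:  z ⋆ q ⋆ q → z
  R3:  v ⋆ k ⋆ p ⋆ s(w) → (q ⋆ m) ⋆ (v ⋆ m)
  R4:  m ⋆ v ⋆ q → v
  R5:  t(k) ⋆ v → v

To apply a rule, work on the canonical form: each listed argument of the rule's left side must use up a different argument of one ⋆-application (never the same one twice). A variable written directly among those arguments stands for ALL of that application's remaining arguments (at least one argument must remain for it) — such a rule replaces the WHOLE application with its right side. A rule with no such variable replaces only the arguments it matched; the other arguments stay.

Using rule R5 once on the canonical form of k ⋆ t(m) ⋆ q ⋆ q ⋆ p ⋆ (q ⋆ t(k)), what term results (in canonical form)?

Canonical form:  k ⋆ p ⋆ q ⋆ t(k) ⋆ t(m)
Match R5:  consume t(k);  v := k ⋆ p ⋆ q ⋆ t(m)
Every leftover argument binds to the variable; the entire application is replaced.
Result:  k ⋆ p ⋆ q ⋆ t(m)

Answer: k ⋆ p ⋆ q ⋆ t(m)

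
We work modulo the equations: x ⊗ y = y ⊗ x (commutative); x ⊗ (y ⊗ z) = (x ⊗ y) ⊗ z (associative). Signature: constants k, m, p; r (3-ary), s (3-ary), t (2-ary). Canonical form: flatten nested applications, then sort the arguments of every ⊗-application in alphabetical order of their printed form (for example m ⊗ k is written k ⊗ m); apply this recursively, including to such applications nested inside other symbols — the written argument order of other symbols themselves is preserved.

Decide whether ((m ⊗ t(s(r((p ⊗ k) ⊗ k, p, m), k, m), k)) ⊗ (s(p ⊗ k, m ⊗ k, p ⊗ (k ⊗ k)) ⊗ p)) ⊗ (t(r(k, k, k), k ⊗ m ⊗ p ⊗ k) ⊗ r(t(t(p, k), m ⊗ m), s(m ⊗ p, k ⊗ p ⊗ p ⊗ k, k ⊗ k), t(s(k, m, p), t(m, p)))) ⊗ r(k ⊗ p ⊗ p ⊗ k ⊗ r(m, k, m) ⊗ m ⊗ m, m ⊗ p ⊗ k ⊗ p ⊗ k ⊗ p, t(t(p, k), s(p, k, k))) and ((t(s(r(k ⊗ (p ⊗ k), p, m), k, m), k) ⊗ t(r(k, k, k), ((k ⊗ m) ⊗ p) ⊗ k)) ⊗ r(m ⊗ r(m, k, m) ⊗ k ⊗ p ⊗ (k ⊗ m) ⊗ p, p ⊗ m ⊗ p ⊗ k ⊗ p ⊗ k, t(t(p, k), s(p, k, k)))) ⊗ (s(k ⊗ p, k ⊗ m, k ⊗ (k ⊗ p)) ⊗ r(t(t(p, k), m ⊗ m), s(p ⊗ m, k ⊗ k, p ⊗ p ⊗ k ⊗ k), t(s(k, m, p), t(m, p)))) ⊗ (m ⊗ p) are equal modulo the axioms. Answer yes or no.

Left:  ((m ⊗ t(s(r((p ⊗ k) ⊗ k, p, m), k, m), k)) ⊗ (s(p ⊗ k, m ⊗ k, p ⊗ (k ⊗ k)) ⊗ p)) ⊗ (t(r(k, k, k), k ⊗ m ⊗ p ⊗ k) ⊗ r(t(t(p, k), m ⊗ m), s(m ⊗ p, k ⊗ p ⊗ p ⊗ k, k ⊗ k), t(s(k, m, p), t(m, p)))) ⊗ r(k ⊗ p ⊗ p ⊗ k ⊗ r(m, k, m) ⊗ m ⊗ m, m ⊗ p ⊗ k ⊗ p ⊗ k ⊗ p, t(t(p, k), s(p, k, k)))
  Un-nest:  m ⊗ t(s(r((p ⊗ k) ⊗ k, p, m), k, m), k) ⊗ s(p ⊗ k, m ⊗ k, p ⊗ (k ⊗ k)) ⊗ p ⊗ t(r(k, k, k), k ⊗ m ⊗ p ⊗ k) ⊗ r(t(t(p, k), m ⊗ m), s(m ⊗ p, k ⊗ p ⊗ p ⊗ k, k ⊗ k), t(s(k, m, p), t(m, p))) ⊗ r(k ⊗ p ⊗ p ⊗ k ⊗ r(m, k, m) ⊗ m ⊗ m, m ⊗ p ⊗ k ⊗ p ⊗ k ⊗ p, t(t(p, k), s(p, k, k)))
  Inside:  t(s(r((p ⊗ k) ⊗ k, p, m), k, m), k)  →  t(s(r(k ⊗ k ⊗ p, p, m), k, m), k)
  Inside:  s(p ⊗ k, m ⊗ k, p ⊗ (k ⊗ k))  →  s(k ⊗ p, k ⊗ m, k ⊗ k ⊗ p)
  Simplify inside:  t(r(k, k, k), k ⊗ m ⊗ p ⊗ k)  →  t(r(k, k, k), k ⊗ k ⊗ m ⊗ p)
  Sort arguments:  m ⊗ p ⊗ r(k ⊗ k ⊗ m ⊗ m ⊗ p ⊗ p ⊗ r(m, k, m), k ⊗ k ⊗ m ⊗ p ⊗ p ⊗ p, t(t(p, k), s(p, k, k))) ⊗ r(t(t(p, k), m ⊗ m), s(m ⊗ p, k ⊗ k ⊗ p ⊗ p, k ⊗ k), t(s(k, m, p), t(m, p))) ⊗ s(k ⊗ p, k ⊗ m, k ⊗ k ⊗ p) ⊗ t(r(k, k, k), k ⊗ k ⊗ m ⊗ p) ⊗ t(s(r(k ⊗ k ⊗ p, p, m), k, m), k)
Right:  ((t(s(r(k ⊗ (p ⊗ k), p, m), k, m), k) ⊗ t(r(k, k, k), ((k ⊗ m) ⊗ p) ⊗ k)) ⊗ r(m ⊗ r(m, k, m) ⊗ k ⊗ p ⊗ (k ⊗ m) ⊗ p, p ⊗ m ⊗ p ⊗ k ⊗ p ⊗ k, t(t(p, k), s(p, k, k)))) ⊗ (s(k ⊗ p, k ⊗ m, k ⊗ (k ⊗ p)) ⊗ r(t(t(p, k), m ⊗ m), s(p ⊗ m, k ⊗ k, p ⊗ p ⊗ k ⊗ k), t(s(k, m, p), t(m, p)))) ⊗ (m ⊗ p)
  Un-nest:  t(s(r(k ⊗ (p ⊗ k), p, m), k, m), k) ⊗ t(r(k, k, k), ((k ⊗ m) ⊗ p) ⊗ k) ⊗ r(m ⊗ r(m, k, m) ⊗ k ⊗ p ⊗ (k ⊗ m) ⊗ p, p ⊗ m ⊗ p ⊗ k ⊗ p ⊗ k, t(t(p, k), s(p, k, k))) ⊗ s(k ⊗ p, k ⊗ m, k ⊗ (k ⊗ p)) ⊗ r(t(t(p, k), m ⊗ m), s(p ⊗ m, k ⊗ k, p ⊗ p ⊗ k ⊗ k), t(s(k, m, p), t(m, p))) ⊗ m ⊗ p
  Canonicalize subterm:  t(s(r(k ⊗ (p ⊗ k), p, m), k, m), k)  →  t(s(r(k ⊗ k ⊗ p, p, m), k, m), k)
  Canonicalize subterm:  t(r(k, k, k), ((k ⊗ m) ⊗ p) ⊗ k)  →  t(r(k, k, k), k ⊗ k ⊗ m ⊗ p)
  Simplify inside:  r(m ⊗ r(m, k, m) ⊗ k ⊗ p ⊗ (k ⊗ m) ⊗ p, p ⊗ m ⊗ p ⊗ k ⊗ p ⊗ k, t(t(p, k), s(p, k, k)))  →  r(k ⊗ k ⊗ m ⊗ m ⊗ p ⊗ p ⊗ r(m, k, m), k ⊗ k ⊗ m ⊗ p ⊗ p ⊗ p, t(t(p, k), s(p, k, k)))
  Sort:  m ⊗ p ⊗ r(k ⊗ k ⊗ m ⊗ m ⊗ p ⊗ p ⊗ r(m, k, m), k ⊗ k ⊗ m ⊗ p ⊗ p ⊗ p, t(t(p, k), s(p, k, k))) ⊗ r(t(t(p, k), m ⊗ m), s(m ⊗ p, k ⊗ k, k ⊗ k ⊗ p ⊗ p), t(s(k, m, p), t(m, p))) ⊗ s(k ⊗ p, k ⊗ m, k ⊗ k ⊗ p) ⊗ t(r(k, k, k), k ⊗ k ⊗ m ⊗ p) ⊗ t(s(r(k ⊗ k ⊗ p, p, m), k, m), k)

Answer: no — m ⊗ p ⊗ r(k ⊗ k ⊗ m ⊗ m ⊗ p ⊗ p ⊗ r(m, k, m), k ⊗ k ⊗ m ⊗ p ⊗ p ⊗ p, t(t(p, k), s(p, k, k))) ⊗ r(t(t(p, k), m ⊗ m), s(m ⊗ p, k ⊗ k ⊗ p ⊗ p, k ⊗ k), t(s(k, m, p), t(m, p))) ⊗ s(k ⊗ p, k ⊗ m, k ⊗ k ⊗ p) ⊗ t(r(k, k, k), k ⊗ k ⊗ m ⊗ p) ⊗ t(s(r(k ⊗ k ⊗ p, p, m), k, m), k) vs m ⊗ p ⊗ r(k ⊗ k ⊗ m ⊗ m ⊗ p ⊗ p ⊗ r(m, k, m), k ⊗ k ⊗ m ⊗ p ⊗ p ⊗ p, t(t(p, k), s(p, k, k))) ⊗ r(t(t(p, k), m ⊗ m), s(m ⊗ p, k ⊗ k, k ⊗ k ⊗ p ⊗ p), t(s(k, m, p), t(m, p))) ⊗ s(k ⊗ p, k ⊗ m, k ⊗ k ⊗ p) ⊗ t(r(k, k, k), k ⊗ k ⊗ m ⊗ p) ⊗ t(s(r(k ⊗ k ⊗ p, p, m), k, m), k)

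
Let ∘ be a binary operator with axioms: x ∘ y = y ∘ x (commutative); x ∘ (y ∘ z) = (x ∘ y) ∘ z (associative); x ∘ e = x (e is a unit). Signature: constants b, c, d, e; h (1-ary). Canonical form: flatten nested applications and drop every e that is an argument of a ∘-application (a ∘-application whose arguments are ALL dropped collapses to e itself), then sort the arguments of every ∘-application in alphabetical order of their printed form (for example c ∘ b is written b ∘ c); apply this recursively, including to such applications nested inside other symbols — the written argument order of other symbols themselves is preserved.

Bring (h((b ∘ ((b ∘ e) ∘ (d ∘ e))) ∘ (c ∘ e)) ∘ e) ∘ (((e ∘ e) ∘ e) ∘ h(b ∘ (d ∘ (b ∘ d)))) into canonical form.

Flatten:  h((b ∘ ((b ∘ e) ∘ (d ∘ e))) ∘ (c ∘ e)) ∘ e ∘ e ∘ e ∘ e ∘ h(b ∘ (d ∘ (b ∘ d)))
Inside:  h((b ∘ ((b ∘ e) ∘ (d ∘ e))) ∘ (c ∘ e))  →  h(b ∘ b ∘ c ∘ d)
Canonicalize subterm:  h(b ∘ (d ∘ (b ∘ d)))  →  h(b ∘ b ∘ d ∘ d)
Unit:  drop e (×4)
Sort arguments:  h(b ∘ b ∘ c ∘ d) ∘ h(b ∘ b ∘ d ∘ d)

Answer: h(b ∘ b ∘ c ∘ d) ∘ h(b ∘ b ∘ d ∘ d)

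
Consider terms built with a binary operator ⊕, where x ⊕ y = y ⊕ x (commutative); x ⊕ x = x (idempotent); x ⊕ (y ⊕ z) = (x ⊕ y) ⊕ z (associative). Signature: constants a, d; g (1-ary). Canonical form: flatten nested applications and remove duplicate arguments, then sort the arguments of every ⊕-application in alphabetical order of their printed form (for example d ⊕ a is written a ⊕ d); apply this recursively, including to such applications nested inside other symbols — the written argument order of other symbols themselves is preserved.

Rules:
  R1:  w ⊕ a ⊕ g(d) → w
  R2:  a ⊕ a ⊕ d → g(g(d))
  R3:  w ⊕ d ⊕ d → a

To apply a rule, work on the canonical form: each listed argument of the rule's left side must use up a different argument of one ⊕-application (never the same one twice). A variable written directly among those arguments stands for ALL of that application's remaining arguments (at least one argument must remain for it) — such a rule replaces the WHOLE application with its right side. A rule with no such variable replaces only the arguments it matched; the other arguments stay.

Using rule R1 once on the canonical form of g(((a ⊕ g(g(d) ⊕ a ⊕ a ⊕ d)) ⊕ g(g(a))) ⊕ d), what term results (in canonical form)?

Canonical form:  g(a ⊕ d ⊕ g(a ⊕ d ⊕ g(d)) ⊕ g(g(a)))
Match R1:  consume a, g(d);  w := d
The variable takes the whole remainder — replace the entire application.
Result:  g(a ⊕ d ⊕ g(d) ⊕ g(g(a)))

Answer: g(a ⊕ d ⊕ g(d) ⊕ g(g(a)))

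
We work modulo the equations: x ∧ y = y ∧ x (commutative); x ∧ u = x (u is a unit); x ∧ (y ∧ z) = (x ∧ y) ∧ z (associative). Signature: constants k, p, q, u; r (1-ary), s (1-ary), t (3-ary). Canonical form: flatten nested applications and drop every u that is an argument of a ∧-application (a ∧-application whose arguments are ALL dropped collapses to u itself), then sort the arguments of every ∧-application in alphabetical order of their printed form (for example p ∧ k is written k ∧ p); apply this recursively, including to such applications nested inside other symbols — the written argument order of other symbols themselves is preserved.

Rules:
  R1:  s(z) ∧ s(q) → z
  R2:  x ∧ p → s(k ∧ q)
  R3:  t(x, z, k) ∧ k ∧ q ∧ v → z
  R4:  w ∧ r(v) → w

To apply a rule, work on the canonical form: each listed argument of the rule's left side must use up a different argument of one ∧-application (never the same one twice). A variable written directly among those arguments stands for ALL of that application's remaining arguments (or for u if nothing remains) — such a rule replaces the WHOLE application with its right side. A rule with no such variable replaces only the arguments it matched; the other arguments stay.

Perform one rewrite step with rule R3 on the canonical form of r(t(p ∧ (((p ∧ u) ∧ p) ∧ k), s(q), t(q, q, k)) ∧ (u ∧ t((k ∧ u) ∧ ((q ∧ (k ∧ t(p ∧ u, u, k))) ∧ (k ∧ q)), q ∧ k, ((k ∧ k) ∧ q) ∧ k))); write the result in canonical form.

Answer: r(t(k ∧ p ∧ p ∧ p, s(q), t(q, q, k)) ∧ t(u, k ∧ q, k ∧ k ∧ k ∧ q))

Derivation:
Canonical form:  r(t(k ∧ k ∧ k ∧ q ∧ q ∧ t(p, u, k), k ∧ q, k ∧ k ∧ k ∧ q) ∧ t(k ∧ p ∧ p ∧ p, s(q), t(q, q, k)))
Apply R3:  consuming k, q, t(p, u, k);  v := k ∧ k ∧ q, x := p, z := u
The extension variable absorbs all remaining arguments, so the whole application is rewritten.
New term:  r(t(k ∧ p ∧ p ∧ p, s(q), t(q, q, k)) ∧ t(u, k ∧ q, k ∧ k ∧ k ∧ q))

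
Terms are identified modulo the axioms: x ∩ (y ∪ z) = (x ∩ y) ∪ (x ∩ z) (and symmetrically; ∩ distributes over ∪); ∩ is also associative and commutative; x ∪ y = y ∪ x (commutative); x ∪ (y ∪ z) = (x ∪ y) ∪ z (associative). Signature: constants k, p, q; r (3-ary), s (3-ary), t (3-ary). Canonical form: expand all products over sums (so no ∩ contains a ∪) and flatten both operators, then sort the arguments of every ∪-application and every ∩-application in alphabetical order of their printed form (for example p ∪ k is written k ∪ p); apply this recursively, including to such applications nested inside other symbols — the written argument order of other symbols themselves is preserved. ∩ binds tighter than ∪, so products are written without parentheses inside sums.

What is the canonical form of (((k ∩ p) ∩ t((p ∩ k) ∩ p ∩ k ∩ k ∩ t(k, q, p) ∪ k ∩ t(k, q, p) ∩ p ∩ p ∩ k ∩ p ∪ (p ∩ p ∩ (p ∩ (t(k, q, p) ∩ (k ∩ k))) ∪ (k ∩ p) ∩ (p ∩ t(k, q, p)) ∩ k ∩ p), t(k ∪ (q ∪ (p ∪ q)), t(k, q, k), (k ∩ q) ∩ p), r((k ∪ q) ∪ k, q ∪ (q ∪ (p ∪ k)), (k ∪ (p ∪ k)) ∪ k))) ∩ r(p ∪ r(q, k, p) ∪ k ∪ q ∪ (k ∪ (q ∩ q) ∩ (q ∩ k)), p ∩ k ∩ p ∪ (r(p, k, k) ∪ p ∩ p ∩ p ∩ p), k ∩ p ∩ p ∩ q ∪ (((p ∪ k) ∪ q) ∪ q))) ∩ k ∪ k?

Flatten:  k ∩ k ∩ p ∩ r(k ∪ k ∪ k ∩ q ∩ q ∩ q ∪ p ∪ q ∪ r(q, k, p), k ∩ p ∩ p ∪ p ∩ p ∩ p ∩ p ∪ r(p, k, k), k ∪ k ∩ p ∩ p ∩ q ∪ p ∪ q ∪ q) ∩ t(k ∩ k ∩ k ∩ p ∩ p ∩ t(k, q, p) ∪ k ∩ k ∩ p ∩ p ∩ p ∩ t(k, q, p) ∪ k ∩ k ∩ p ∩ p ∩ p ∩ t(k, q, p) ∪ k ∩ k ∩ p ∩ p ∩ p ∩ t(k, q, p), t(k ∪ p ∪ q ∪ q, t(k, q, k), k ∩ p ∩ q), r(k ∪ k ∪ q, k ∪ p ∪ q ∪ q, k ∪ k ∪ k ∪ p)) ∪ k
Sort arguments:  k ∪ k ∩ k ∩ p ∩ r(k ∪ k ∪ k ∩ q ∩ q ∩ q ∪ p ∪ q ∪ r(q, k, p), k ∩ p ∩ p ∪ p ∩ p ∩ p ∩ p ∪ r(p, k, k), k ∪ k ∩ p ∩ p ∩ q ∪ p ∪ q ∪ q) ∩ t(k ∩ k ∩ k ∩ p ∩ p ∩ t(k, q, p) ∪ k ∩ k ∩ p ∩ p ∩ p ∩ t(k, q, p) ∪ k ∩ k ∩ p ∩ p ∩ p ∩ t(k, q, p) ∪ k ∩ k ∩ p ∩ p ∩ p ∩ t(k, q, p), t(k ∪ p ∪ q ∪ q, t(k, q, k), k ∩ p ∩ q), r(k ∪ k ∪ q, k ∪ p ∪ q ∪ q, k ∪ k ∪ k ∪ p))

Answer: k ∪ k ∩ k ∩ p ∩ r(k ∪ k ∪ k ∩ q ∩ q ∩ q ∪ p ∪ q ∪ r(q, k, p), k ∩ p ∩ p ∪ p ∩ p ∩ p ∩ p ∪ r(p, k, k), k ∪ k ∩ p ∩ p ∩ q ∪ p ∪ q ∪ q) ∩ t(k ∩ k ∩ k ∩ p ∩ p ∩ t(k, q, p) ∪ k ∩ k ∩ p ∩ p ∩ p ∩ t(k, q, p) ∪ k ∩ k ∩ p ∩ p ∩ p ∩ t(k, q, p) ∪ k ∩ k ∩ p ∩ p ∩ p ∩ t(k, q, p), t(k ∪ p ∪ q ∪ q, t(k, q, k), k ∩ p ∩ q), r(k ∪ k ∪ q, k ∪ p ∪ q ∪ q, k ∪ k ∪ k ∪ p))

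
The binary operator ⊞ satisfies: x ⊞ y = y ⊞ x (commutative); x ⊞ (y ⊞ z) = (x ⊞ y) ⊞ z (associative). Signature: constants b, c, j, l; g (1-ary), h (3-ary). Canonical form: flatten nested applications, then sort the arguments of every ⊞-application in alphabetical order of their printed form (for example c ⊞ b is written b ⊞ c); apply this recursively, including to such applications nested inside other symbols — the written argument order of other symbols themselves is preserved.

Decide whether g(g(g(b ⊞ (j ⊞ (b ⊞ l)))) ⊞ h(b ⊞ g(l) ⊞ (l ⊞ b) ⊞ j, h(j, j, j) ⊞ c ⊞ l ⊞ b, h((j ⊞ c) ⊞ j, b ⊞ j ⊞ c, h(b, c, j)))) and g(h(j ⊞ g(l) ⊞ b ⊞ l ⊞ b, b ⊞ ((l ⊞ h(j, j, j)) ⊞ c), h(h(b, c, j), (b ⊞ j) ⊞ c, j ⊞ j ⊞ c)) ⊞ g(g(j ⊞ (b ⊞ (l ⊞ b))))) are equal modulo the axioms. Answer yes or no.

Left:  g(g(g(b ⊞ (j ⊞ (b ⊞ l)))) ⊞ h(b ⊞ g(l) ⊞ (l ⊞ b) ⊞ j, h(j, j, j) ⊞ c ⊞ l ⊞ b, h((j ⊞ c) ⊞ j, b ⊞ j ⊞ c, h(b, c, j))))
  Work inside:  g(g(b ⊞ (j ⊞ (b ⊞ l)))) ⊞ h(b ⊞ g(l) ⊞ (l ⊞ b) ⊞ j, h(j, j, j) ⊞ c ⊞ l ⊞ b, h((j ⊞ c) ⊞ j, b ⊞ j ⊞ c, h(b, c, j)))
  Inside:  g(g(b ⊞ (j ⊞ (b ⊞ l))))  →  g(g(b ⊞ b ⊞ j ⊞ l))
  Inside:  h(b ⊞ g(l) ⊞ (l ⊞ b) ⊞ j, h(j, j, j) ⊞ c ⊞ l ⊞ b, h((j ⊞ c) ⊞ j, b ⊞ j ⊞ c, h(b, c, j)))  →  h(b ⊞ b ⊞ g(l) ⊞ j ⊞ l, b ⊞ c ⊞ h(j, j, j) ⊞ l, h(c ⊞ j ⊞ j, b ⊞ c ⊞ j, h(b, c, j)))
  Sort arguments:  g(g(b ⊞ b ⊞ j ⊞ l)) ⊞ h(b ⊞ b ⊞ g(l) ⊞ j ⊞ l, b ⊞ c ⊞ h(j, j, j) ⊞ l, h(c ⊞ j ⊞ j, b ⊞ c ⊞ j, h(b, c, j)))
  Put back:  g(g(g(b ⊞ b ⊞ j ⊞ l)) ⊞ h(b ⊞ b ⊞ g(l) ⊞ j ⊞ l, b ⊞ c ⊞ h(j, j, j) ⊞ l, h(c ⊞ j ⊞ j, b ⊞ c ⊞ j, h(b, c, j))))
Right:  g(h(j ⊞ g(l) ⊞ b ⊞ l ⊞ b, b ⊞ ((l ⊞ h(j, j, j)) ⊞ c), h(h(b, c, j), (b ⊞ j) ⊞ c, j ⊞ j ⊞ c)) ⊞ g(g(j ⊞ (b ⊞ (l ⊞ b)))))
  Focus inside:  h(j ⊞ g(l) ⊞ b ⊞ l ⊞ b, b ⊞ ((l ⊞ h(j, j, j)) ⊞ c), h(h(b, c, j), (b ⊞ j) ⊞ c, j ⊞ j ⊞ c)) ⊞ g(g(j ⊞ (b ⊞ (l ⊞ b))))
  Inside:  h(j ⊞ g(l) ⊞ b ⊞ l ⊞ b, b ⊞ ((l ⊞ h(j, j, j)) ⊞ c), h(h(b, c, j), (b ⊞ j) ⊞ c, j ⊞ j ⊞ c))  →  h(b ⊞ b ⊞ g(l) ⊞ j ⊞ l, b ⊞ c ⊞ h(j, j, j) ⊞ l, h(h(b, c, j), b ⊞ c ⊞ j, c ⊞ j ⊞ j))
  Inside:  g(g(j ⊞ (b ⊞ (l ⊞ b))))  →  g(g(b ⊞ b ⊞ j ⊞ l))
  Sort:  g(g(b ⊞ b ⊞ j ⊞ l)) ⊞ h(b ⊞ b ⊞ g(l) ⊞ j ⊞ l, b ⊞ c ⊞ h(j, j, j) ⊞ l, h(h(b, c, j), b ⊞ c ⊞ j, c ⊞ j ⊞ j))
  Put back:  g(g(g(b ⊞ b ⊞ j ⊞ l)) ⊞ h(b ⊞ b ⊞ g(l) ⊞ j ⊞ l, b ⊞ c ⊞ h(j, j, j) ⊞ l, h(h(b, c, j), b ⊞ c ⊞ j, c ⊞ j ⊞ j)))

Answer: no — g(g(g(b ⊞ b ⊞ j ⊞ l)) ⊞ h(b ⊞ b ⊞ g(l) ⊞ j ⊞ l, b ⊞ c ⊞ h(j, j, j) ⊞ l, h(c ⊞ j ⊞ j, b ⊞ c ⊞ j, h(b, c, j)))) vs g(g(g(b ⊞ b ⊞ j ⊞ l)) ⊞ h(b ⊞ b ⊞ g(l) ⊞ j ⊞ l, b ⊞ c ⊞ h(j, j, j) ⊞ l, h(h(b, c, j), b ⊞ c ⊞ j, c ⊞ j ⊞ j)))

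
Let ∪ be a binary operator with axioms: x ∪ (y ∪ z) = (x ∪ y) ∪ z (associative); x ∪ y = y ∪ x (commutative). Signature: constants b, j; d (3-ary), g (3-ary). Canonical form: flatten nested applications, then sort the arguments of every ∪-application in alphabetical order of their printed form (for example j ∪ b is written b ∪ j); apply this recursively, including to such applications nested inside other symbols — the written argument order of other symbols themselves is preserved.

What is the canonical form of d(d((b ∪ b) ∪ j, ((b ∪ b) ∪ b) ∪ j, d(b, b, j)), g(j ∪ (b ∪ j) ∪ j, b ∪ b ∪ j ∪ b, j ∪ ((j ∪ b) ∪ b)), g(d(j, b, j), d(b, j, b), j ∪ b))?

Work inside:  j ∪ ((j ∪ b) ∪ b)
Merge nested applications:  j ∪ j ∪ b ∪ b
Order the arguments:  b ∪ b ∪ j ∪ j
Reassemble:  d(d(b ∪ b ∪ j, b ∪ b ∪ b ∪ j, d(b, b, j)), g(b ∪ j ∪ j ∪ j, b ∪ b ∪ b ∪ j, b ∪ b ∪ j ∪ j), g(d(j, b, j), d(b, j, b), b ∪ j))

Answer: d(d(b ∪ b ∪ j, b ∪ b ∪ b ∪ j, d(b, b, j)), g(b ∪ j ∪ j ∪ j, b ∪ b ∪ b ∪ j, b ∪ b ∪ j ∪ j), g(d(j, b, j), d(b, j, b), b ∪ j))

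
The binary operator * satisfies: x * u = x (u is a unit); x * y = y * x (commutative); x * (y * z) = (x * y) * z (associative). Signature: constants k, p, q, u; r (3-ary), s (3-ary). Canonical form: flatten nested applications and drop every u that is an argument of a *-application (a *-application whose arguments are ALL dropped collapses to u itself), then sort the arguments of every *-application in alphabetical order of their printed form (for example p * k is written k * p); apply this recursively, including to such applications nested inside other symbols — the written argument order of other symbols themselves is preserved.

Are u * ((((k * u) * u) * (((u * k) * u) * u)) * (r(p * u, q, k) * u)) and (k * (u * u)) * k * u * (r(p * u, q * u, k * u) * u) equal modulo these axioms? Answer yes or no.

Left:  u * ((((k * u) * u) * (((u * k) * u) * u)) * (r(p * u, q, k) * u))
  Merge nested applications:  u * k * u * u * u * k * u * u * r(p * u, q, k) * u
  Canonicalize subterm:  r(p * u, q, k)  →  r(p, q, k)
  Units out:  drop u (×7)
  Order the arguments:  k * k * r(p, q, k)
Right:  (k * (u * u)) * k * u * (r(p * u, q * u, k * u) * u)
  Un-nest:  k * u * u * k * u * r(p * u, q * u, k * u) * u
  Simplify inside:  r(p * u, q * u, k * u)  →  r(p, q, k)
  Unit:  drop u (×4)
  Sort:  k * k * r(p, q, k)

Answer: yes — both canonical forms are k * k * r(p, q, k)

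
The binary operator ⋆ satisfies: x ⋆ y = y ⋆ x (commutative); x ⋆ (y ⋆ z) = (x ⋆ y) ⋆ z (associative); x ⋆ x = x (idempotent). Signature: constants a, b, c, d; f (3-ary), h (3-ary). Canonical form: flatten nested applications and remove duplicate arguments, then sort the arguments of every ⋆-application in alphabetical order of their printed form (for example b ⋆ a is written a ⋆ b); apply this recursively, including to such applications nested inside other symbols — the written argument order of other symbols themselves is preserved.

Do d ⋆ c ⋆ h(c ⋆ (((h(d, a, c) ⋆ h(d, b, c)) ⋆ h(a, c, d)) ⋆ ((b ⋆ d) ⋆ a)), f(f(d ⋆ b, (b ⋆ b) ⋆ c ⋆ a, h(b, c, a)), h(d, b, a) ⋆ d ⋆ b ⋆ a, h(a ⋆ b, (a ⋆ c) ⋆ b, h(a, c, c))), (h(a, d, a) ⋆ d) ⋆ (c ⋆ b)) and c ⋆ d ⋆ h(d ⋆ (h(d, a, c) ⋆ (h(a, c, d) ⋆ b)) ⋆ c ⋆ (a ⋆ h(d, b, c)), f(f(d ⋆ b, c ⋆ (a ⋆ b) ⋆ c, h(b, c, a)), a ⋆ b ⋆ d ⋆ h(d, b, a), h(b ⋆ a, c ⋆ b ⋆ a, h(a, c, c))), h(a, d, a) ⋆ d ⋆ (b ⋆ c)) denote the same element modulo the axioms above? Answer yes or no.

Left:  d ⋆ c ⋆ h(c ⋆ (((h(d, a, c) ⋆ h(d, b, c)) ⋆ h(a, c, d)) ⋆ ((b ⋆ d) ⋆ a)), f(f(d ⋆ b, (b ⋆ b) ⋆ c ⋆ a, h(b, c, a)), h(d, b, a) ⋆ d ⋆ b ⋆ a, h(a ⋆ b, (a ⋆ c) ⋆ b, h(a, c, c))), (h(a, d, a) ⋆ d) ⋆ (c ⋆ b))
  Inside:  h(c ⋆ (((h(d, a, c) ⋆ h(d, b, c)) ⋆ h(a, c, d)) ⋆ ((b ⋆ d) ⋆ a)), f(f(d ⋆ b, (b ⋆ b) ⋆ c ⋆ a, h(b, c, a)), h(d, b, a) ⋆ d ⋆ b ⋆ a, h(a ⋆ b, (a ⋆ c) ⋆ b, h(a, c, c))), (h(a, d, a) ⋆ d) ⋆ (c ⋆ b))  →  h(a ⋆ b ⋆ c ⋆ d ⋆ h(a, c, d) ⋆ h(d, a, c) ⋆ h(d, b, c), f(f(b ⋆ d, a ⋆ b ⋆ c, h(b, c, a)), a ⋆ b ⋆ d ⋆ h(d, b, a), h(a ⋆ b, a ⋆ b ⋆ c, h(a, c, c))), b ⋆ c ⋆ d ⋆ h(a, d, a))
  Order the arguments:  c ⋆ d ⋆ h(a ⋆ b ⋆ c ⋆ d ⋆ h(a, c, d) ⋆ h(d, a, c) ⋆ h(d, b, c), f(f(b ⋆ d, a ⋆ b ⋆ c, h(b, c, a)), a ⋆ b ⋆ d ⋆ h(d, b, a), h(a ⋆ b, a ⋆ b ⋆ c, h(a, c, c))), b ⋆ c ⋆ d ⋆ h(a, d, a))
Right:  c ⋆ d ⋆ h(d ⋆ (h(d, a, c) ⋆ (h(a, c, d) ⋆ b)) ⋆ c ⋆ (a ⋆ h(d, b, c)), f(f(d ⋆ b, c ⋆ (a ⋆ b) ⋆ c, h(b, c, a)), a ⋆ b ⋆ d ⋆ h(d, b, a), h(b ⋆ a, c ⋆ b ⋆ a, h(a, c, c))), h(a, d, a) ⋆ d ⋆ (b ⋆ c))
  Simplify inside:  h(d ⋆ (h(d, a, c) ⋆ (h(a, c, d) ⋆ b)) ⋆ c ⋆ (a ⋆ h(d, b, c)), f(f(d ⋆ b, c ⋆ (a ⋆ b) ⋆ c, h(b, c, a)), a ⋆ b ⋆ d ⋆ h(d, b, a), h(b ⋆ a, c ⋆ b ⋆ a, h(a, c, c))), h(a, d, a) ⋆ d ⋆ (b ⋆ c))  →  h(a ⋆ b ⋆ c ⋆ d ⋆ h(a, c, d) ⋆ h(d, a, c) ⋆ h(d, b, c), f(f(b ⋆ d, a ⋆ b ⋆ c, h(b, c, a)), a ⋆ b ⋆ d ⋆ h(d, b, a), h(a ⋆ b, a ⋆ b ⋆ c, h(a, c, c))), b ⋆ c ⋆ d ⋆ h(a, d, a))
  Sort arguments:  c ⋆ d ⋆ h(a ⋆ b ⋆ c ⋆ d ⋆ h(a, c, d) ⋆ h(d, a, c) ⋆ h(d, b, c), f(f(b ⋆ d, a ⋆ b ⋆ c, h(b, c, a)), a ⋆ b ⋆ d ⋆ h(d, b, a), h(a ⋆ b, a ⋆ b ⋆ c, h(a, c, c))), b ⋆ c ⋆ d ⋆ h(a, d, a))

Answer: yes — both canonical forms are c ⋆ d ⋆ h(a ⋆ b ⋆ c ⋆ d ⋆ h(a, c, d) ⋆ h(d, a, c) ⋆ h(d, b, c), f(f(b ⋆ d, a ⋆ b ⋆ c, h(b, c, a)), a ⋆ b ⋆ d ⋆ h(d, b, a), h(a ⋆ b, a ⋆ b ⋆ c, h(a, c, c))), b ⋆ c ⋆ d ⋆ h(a, d, a))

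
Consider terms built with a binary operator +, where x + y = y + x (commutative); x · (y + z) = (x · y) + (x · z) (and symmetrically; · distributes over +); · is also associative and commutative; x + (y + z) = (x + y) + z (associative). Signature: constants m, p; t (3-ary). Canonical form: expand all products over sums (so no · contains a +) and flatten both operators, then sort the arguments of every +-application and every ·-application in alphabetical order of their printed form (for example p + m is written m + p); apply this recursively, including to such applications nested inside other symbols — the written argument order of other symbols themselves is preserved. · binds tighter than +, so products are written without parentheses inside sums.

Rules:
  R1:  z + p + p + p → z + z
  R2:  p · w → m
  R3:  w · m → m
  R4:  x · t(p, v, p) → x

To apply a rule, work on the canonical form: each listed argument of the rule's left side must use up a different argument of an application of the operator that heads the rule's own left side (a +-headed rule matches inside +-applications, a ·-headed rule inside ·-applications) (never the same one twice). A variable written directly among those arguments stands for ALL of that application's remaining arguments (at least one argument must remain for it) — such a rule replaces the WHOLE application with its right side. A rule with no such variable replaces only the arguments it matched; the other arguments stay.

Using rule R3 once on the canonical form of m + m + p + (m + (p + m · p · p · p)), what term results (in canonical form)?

Answer: m + m + m + m + p + p

Derivation:
Canonical form:  m + m + m + m · p · p · p + p + p
R3 matches:  uses m;  w := p · p · p
Every leftover argument binds to the variable; the entire application is replaced.
Result:  m + m + m + m + p + p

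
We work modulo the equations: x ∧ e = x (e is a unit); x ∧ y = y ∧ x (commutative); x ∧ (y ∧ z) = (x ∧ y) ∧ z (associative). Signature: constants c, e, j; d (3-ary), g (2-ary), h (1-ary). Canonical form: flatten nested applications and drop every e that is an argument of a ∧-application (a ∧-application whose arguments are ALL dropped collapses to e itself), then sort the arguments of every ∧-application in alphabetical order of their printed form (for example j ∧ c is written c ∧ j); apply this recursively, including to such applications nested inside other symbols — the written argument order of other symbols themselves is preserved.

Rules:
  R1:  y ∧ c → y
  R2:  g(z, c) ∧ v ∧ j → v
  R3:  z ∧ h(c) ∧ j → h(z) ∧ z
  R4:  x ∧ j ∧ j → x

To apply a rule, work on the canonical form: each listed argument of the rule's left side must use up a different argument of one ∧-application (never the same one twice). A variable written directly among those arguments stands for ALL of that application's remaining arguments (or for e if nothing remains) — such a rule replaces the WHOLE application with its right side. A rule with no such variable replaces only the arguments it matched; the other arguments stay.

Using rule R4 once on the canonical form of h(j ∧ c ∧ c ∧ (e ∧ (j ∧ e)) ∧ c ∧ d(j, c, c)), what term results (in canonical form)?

Canonical form:  h(c ∧ c ∧ c ∧ d(j, c, c) ∧ j ∧ j)
Apply R4:  consuming j, j;  x := c ∧ c ∧ c ∧ d(j, c, c)
The extension variable absorbs all remaining arguments, so the whole application is rewritten.
Giving:  h(c ∧ c ∧ c ∧ d(j, c, c))

Answer: h(c ∧ c ∧ c ∧ d(j, c, c))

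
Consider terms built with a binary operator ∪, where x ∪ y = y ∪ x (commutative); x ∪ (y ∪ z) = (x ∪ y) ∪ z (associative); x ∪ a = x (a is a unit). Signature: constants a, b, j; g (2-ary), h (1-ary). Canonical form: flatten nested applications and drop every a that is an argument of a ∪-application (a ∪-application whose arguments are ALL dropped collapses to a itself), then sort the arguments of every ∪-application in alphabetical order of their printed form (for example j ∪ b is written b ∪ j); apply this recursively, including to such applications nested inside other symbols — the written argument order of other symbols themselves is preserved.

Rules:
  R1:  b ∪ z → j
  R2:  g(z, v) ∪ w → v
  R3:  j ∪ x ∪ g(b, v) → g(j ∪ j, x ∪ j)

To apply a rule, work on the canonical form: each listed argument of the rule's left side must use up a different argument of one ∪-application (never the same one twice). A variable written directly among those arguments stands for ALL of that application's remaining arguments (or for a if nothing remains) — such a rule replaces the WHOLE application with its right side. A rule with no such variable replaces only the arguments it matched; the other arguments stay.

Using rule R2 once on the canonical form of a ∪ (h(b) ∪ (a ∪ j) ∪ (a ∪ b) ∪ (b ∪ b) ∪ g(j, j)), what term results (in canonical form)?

Answer: j

Derivation:
Canonical form:  b ∪ b ∪ b ∪ g(j, j) ∪ h(b) ∪ j
Match R2:  consume g(j, j);  v := j, w := b ∪ b ∪ b ∪ h(b) ∪ j, z := j
The variable takes the whole remainder — replace the entire application.
Giving:  j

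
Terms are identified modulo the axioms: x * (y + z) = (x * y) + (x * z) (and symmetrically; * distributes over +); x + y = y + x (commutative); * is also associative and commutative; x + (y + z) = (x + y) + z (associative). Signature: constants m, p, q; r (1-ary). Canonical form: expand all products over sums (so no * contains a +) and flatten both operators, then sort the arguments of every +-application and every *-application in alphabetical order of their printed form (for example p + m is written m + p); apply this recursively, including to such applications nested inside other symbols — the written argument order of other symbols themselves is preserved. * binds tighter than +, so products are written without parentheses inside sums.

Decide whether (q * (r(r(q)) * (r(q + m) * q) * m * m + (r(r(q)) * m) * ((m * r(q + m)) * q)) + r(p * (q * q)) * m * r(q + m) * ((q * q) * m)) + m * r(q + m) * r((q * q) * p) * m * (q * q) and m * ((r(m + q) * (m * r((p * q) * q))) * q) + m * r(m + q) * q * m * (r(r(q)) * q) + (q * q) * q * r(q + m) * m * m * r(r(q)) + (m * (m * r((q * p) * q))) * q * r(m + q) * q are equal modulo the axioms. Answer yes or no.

Answer: no — m * m * q * q * r(m + q) * r(p * q * q) + m * m * q * q * r(m + q) * r(p * q * q) + m * m * q * q * r(m + q) * r(r(q)) + m * m * q * q * r(m + q) * r(r(q)) vs m * m * q * q * q * r(m + q) * r(r(q)) + m * m * q * q * r(m + q) * r(p * q * q) + m * m * q * q * r(m + q) * r(r(q)) + m * m * q * r(m + q) * r(p * q * q)

Derivation:
Left:  (q * (r(r(q)) * (r(q + m) * q) * m * m + (r(r(q)) * m) * ((m * r(q + m)) * q)) + r(p * (q * q)) * m * r(q + m) * ((q * q) * m)) + m * r(q + m) * r((q * q) * p) * m * (q * q)
  Expand products over sums:  m * m * q * q * r(m + q) * r(r(q)) + m * m * q * q * r(m + q) * r(r(q)) + m * m * q * q * r(m + q) * r(p * q * q) + m * m * q * q * r(m + q) * r(p * q * q)
  Sort arguments:  m * m * q * q * r(m + q) * r(p * q * q) + m * m * q * q * r(m + q) * r(p * q * q) + m * m * q * q * r(m + q) * r(r(q)) + m * m * q * q * r(m + q) * r(r(q))
Right:  m * ((r(m + q) * (m * r((p * q) * q))) * q) + m * r(m + q) * q * m * (r(r(q)) * q) + (q * q) * q * r(q + m) * m * m * r(r(q)) + (m * (m * r((q * p) * q))) * q * r(m + q) * q
  Un-nest:  m * m * q * r(m + q) * r(p * q * q) + m * m * q * q * r(m + q) * r(r(q)) + m * m * q * q * q * r(m + q) * r(r(q)) + m * m * q * q * r(m + q) * r(p * q * q)
  Sort arguments:  m * m * q * q * q * r(m + q) * r(r(q)) + m * m * q * q * r(m + q) * r(p * q * q) + m * m * q * q * r(m + q) * r(r(q)) + m * m * q * r(m + q) * r(p * q * q)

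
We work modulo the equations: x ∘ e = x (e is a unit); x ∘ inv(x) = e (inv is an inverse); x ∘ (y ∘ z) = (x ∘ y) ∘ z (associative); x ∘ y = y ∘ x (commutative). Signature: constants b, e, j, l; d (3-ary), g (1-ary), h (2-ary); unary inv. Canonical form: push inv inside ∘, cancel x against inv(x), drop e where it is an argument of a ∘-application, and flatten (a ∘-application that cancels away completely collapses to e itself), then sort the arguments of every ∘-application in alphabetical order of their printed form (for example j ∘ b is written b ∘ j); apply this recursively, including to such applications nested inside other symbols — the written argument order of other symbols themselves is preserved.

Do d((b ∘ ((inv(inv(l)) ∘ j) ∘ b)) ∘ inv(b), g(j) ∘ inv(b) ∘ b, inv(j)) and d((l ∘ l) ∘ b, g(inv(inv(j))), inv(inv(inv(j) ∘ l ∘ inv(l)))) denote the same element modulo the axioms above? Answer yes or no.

Answer: no — d(b ∘ j ∘ l, g(j), inv(j)) vs d(b ∘ l ∘ l, g(j), inv(j))

Derivation:
Left:  d((b ∘ ((inv(inv(l)) ∘ j) ∘ b)) ∘ inv(b), g(j) ∘ inv(b) ∘ b, inv(j))
  Descend into:  (b ∘ ((inv(inv(l)) ∘ j) ∘ b)) ∘ inv(b)
  Push inv inside:  distribute inv over ∘ and collapse double inv
  Combine occurrences:  b ∘ l ∘ j
  Sort arguments:  b ∘ j ∘ l
  Rebuild:  d(b ∘ j ∘ l, g(j), inv(j))
Right:  d((l ∘ l) ∘ b, g(inv(inv(j))), inv(inv(inv(j) ∘ l ∘ inv(l))))
  Descend into:  inv(j) ∘ l ∘ inv(l)
  Cancel:  l cancels
  Collect:  inv(j)
  Reassemble:  d(b ∘ l ∘ l, g(j), inv(j))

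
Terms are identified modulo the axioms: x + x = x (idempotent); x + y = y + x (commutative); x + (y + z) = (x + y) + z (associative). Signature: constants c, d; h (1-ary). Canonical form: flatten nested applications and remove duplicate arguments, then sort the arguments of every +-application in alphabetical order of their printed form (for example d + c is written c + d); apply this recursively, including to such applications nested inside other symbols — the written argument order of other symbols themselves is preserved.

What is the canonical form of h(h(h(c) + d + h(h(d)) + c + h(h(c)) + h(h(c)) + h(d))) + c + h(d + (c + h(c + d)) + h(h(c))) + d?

Answer: c + d + h(c + d + h(c + d) + h(h(c))) + h(h(c + d + h(c) + h(d) + h(h(c)) + h(h(d))))

Derivation:
Canonicalize subterm:  h(h(h(c) + d + h(h(d)) + c + h(h(c)) + h(h(c)) + h(d)))  →  h(h(c + d + h(c) + h(d) + h(h(c)) + h(h(d))))
Inside:  h(d + (c + h(c + d)) + h(h(c)))  →  h(c + d + h(c + d) + h(h(c)))
Sort:  c + d + h(c + d + h(c + d) + h(h(c))) + h(h(c + d + h(c) + h(d) + h(h(c)) + h(h(d))))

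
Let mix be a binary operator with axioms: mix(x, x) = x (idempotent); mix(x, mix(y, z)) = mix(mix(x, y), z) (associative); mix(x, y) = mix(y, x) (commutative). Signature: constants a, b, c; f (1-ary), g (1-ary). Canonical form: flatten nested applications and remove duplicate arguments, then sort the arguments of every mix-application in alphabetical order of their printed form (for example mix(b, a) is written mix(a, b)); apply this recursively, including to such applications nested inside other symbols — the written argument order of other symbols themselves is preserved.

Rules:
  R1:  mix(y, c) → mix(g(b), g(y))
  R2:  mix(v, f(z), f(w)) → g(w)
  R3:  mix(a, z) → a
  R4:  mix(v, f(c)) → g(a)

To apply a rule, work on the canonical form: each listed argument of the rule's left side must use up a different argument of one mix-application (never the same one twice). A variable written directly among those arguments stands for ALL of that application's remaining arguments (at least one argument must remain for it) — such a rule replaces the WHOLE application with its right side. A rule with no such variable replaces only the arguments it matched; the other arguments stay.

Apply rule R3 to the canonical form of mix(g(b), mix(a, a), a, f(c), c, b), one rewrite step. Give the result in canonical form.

Answer: a

Derivation:
Canonical form:  mix(a, b, c, f(c), g(b))
Match R3:  consume a;  z := mix(b, c, f(c), g(b))
Every leftover argument binds to the variable; the entire application is replaced.
Giving:  a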